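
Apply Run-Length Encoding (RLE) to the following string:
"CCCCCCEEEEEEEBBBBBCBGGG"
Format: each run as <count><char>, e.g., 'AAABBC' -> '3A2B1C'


Scanning runs left to right:
  i=0: run of 'C' x 6 -> '6C'
  i=6: run of 'E' x 7 -> '7E'
  i=13: run of 'B' x 5 -> '5B'
  i=18: run of 'C' x 1 -> '1C'
  i=19: run of 'B' x 1 -> '1B'
  i=20: run of 'G' x 3 -> '3G'

RLE = 6C7E5B1C1B3G


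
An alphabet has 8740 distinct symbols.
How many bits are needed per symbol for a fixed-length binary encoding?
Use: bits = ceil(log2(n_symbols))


log2(8740) = 13.0934
Bracket: 2^13 = 8192 < 8740 <= 2^14 = 16384
So ceil(log2(8740)) = 14

bits = ceil(log2(8740)) = ceil(13.0934) = 14 bits


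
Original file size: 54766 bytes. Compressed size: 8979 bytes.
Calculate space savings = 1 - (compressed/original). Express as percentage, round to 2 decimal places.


ratio = compressed/original = 8979/54766 = 0.163952
savings = 1 - ratio = 1 - 0.163952 = 0.836048
as a percentage: 0.836048 * 100 = 83.6%

Space savings = 1 - 8979/54766 = 83.6%


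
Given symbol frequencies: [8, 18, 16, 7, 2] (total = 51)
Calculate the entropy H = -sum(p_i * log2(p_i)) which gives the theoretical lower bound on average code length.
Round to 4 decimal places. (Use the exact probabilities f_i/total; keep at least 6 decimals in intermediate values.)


Per-symbol terms -p_i * log2(p_i) with p_i = f_i/51:
  p = 8/51 = 0.156863: log2(p) = -2.672425, -p*log2(p) = 0.419204
  p = 18/51 = 0.352941: log2(p) = -1.502500, -p*log2(p) = 0.530294
  p = 16/51 = 0.313725: log2(p) = -1.672425, -p*log2(p) = 0.524682
  p = 7/51 = 0.137255: log2(p) = -2.865070, -p*log2(p) = 0.393245
  p = 2/51 = 0.039216: log2(p) = -4.672425, -p*log2(p) = 0.183232
H = 0.419204 + 0.530294 + 0.524682 + 0.393245 + 0.183232 = 2.050657

H = 2.0507 bits/symbol


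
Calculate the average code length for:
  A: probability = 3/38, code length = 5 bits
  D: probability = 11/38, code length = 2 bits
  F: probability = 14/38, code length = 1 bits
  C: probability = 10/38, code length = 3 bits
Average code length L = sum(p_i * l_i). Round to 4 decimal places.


Weighted contributions p_i * l_i:
  A: (3/38) * 5 = 15/38
  D: (11/38) * 2 = 22/38
  F: (14/38) * 1 = 14/38
  C: (10/38) * 3 = 30/38
Sum = (15 + 22 + 14 + 30)/38 = 81/38

L = 81/38 = 2.1316 bits/symbol


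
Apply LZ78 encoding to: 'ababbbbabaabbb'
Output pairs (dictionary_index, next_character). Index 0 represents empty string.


LZ78 encoding steps:
Dictionary: {0: ''}
Step 1: w='' (idx 0), next='a' -> output (0, 'a'), add 'a' as idx 1
Step 2: w='' (idx 0), next='b' -> output (0, 'b'), add 'b' as idx 2
Step 3: w='a' (idx 1), next='b' -> output (1, 'b'), add 'ab' as idx 3
Step 4: w='b' (idx 2), next='b' -> output (2, 'b'), add 'bb' as idx 4
Step 5: w='b' (idx 2), next='a' -> output (2, 'a'), add 'ba' as idx 5
Step 6: w='ba' (idx 5), next='a' -> output (5, 'a'), add 'baa' as idx 6
Step 7: w='bb' (idx 4), next='b' -> output (4, 'b'), add 'bbb' as idx 7


Encoded: [(0, 'a'), (0, 'b'), (1, 'b'), (2, 'b'), (2, 'a'), (5, 'a'), (4, 'b')]


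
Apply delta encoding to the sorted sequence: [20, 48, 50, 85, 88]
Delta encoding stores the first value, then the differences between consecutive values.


First value: 20
Deltas:
  48 - 20 = 28
  50 - 48 = 2
  85 - 50 = 35
  88 - 85 = 3


Delta encoded: [20, 28, 2, 35, 3]


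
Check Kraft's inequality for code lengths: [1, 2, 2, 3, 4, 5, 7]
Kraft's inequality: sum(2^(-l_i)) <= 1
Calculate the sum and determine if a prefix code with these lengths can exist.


Sum = 2^(-1) + 2^(-2) + 2^(-2) + 2^(-3) + 2^(-4) + 2^(-5) + 2^(-7)
    = 0.5 + 0.25 + 0.25 + 0.125 + 0.0625 + 0.03125 + 0.0078125
    = 157/128 = 1.2265625
Since 1.2265625 > 1, Kraft's inequality is NOT satisfied.
A prefix code with these lengths CANNOT exist.

Kraft sum = 1.2265625. Not satisfied.


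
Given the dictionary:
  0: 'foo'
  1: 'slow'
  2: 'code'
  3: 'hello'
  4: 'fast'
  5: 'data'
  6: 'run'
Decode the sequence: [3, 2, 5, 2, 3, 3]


Look up each index in the dictionary:
  3 -> 'hello'
  2 -> 'code'
  5 -> 'data'
  2 -> 'code'
  3 -> 'hello'
  3 -> 'hello'

Decoded: "hello code data code hello hello"


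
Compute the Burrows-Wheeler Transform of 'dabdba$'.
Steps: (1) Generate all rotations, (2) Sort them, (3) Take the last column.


Rotations (sorted):
  0: $dabdba -> last char: a
  1: a$dabdb -> last char: b
  2: abdba$d -> last char: d
  3: ba$dabd -> last char: d
  4: bdba$da -> last char: a
  5: dabdba$ -> last char: $
  6: dba$dab -> last char: b


BWT = abdda$b


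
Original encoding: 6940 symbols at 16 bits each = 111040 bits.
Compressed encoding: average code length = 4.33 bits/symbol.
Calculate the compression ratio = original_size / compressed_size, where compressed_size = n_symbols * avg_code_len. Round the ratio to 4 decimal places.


original_size = n_symbols * orig_bits = 6940 * 16 = 111040 bits
compressed_size = n_symbols * avg_code_len = 6940 * 4.33 = 30050.2 bits
ratio = original_size / compressed_size = 111040 / 30050.2 = 3.6952

Compression ratio = 3.6952


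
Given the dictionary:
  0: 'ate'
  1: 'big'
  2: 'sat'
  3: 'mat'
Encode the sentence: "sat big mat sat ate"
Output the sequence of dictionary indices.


Look up each word in the dictionary:
  'sat' -> 2
  'big' -> 1
  'mat' -> 3
  'sat' -> 2
  'ate' -> 0

Encoded: [2, 1, 3, 2, 0]


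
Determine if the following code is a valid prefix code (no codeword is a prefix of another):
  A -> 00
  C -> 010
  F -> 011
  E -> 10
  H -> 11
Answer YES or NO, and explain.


Checking each pair (does one codeword prefix another?):
  A='00' vs C='010': no prefix
  A='00' vs F='011': no prefix
  A='00' vs E='10': no prefix
  A='00' vs H='11': no prefix
  C='010' vs A='00': no prefix
  C='010' vs F='011': no prefix
  C='010' vs E='10': no prefix
  C='010' vs H='11': no prefix
  F='011' vs A='00': no prefix
  F='011' vs C='010': no prefix
  F='011' vs E='10': no prefix
  F='011' vs H='11': no prefix
  E='10' vs A='00': no prefix
  E='10' vs C='010': no prefix
  E='10' vs F='011': no prefix
  E='10' vs H='11': no prefix
  H='11' vs A='00': no prefix
  H='11' vs C='010': no prefix
  H='11' vs F='011': no prefix
  H='11' vs E='10': no prefix
No violation found over all pairs.

YES -- this is a valid prefix code. No codeword is a prefix of any other codeword.


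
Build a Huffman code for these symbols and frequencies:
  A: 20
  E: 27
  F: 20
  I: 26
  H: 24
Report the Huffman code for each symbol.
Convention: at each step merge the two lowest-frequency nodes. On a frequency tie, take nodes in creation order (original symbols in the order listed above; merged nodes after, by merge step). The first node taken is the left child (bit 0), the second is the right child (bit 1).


Huffman tree construction:
Step 1: Merge A(20) + F(20) = 40
Step 2: Merge H(24) + I(26) = 50
Step 3: Merge E(27) + (A+F)(40) = 67
Step 4: Merge (H+I)(50) + (E+(A+F))(67) = 117
Read each symbol's code off the tree from the root (left child = 0, right child = 1).

Codes:
  A: 110 (length 3)
  E: 10 (length 2)
  F: 111 (length 3)
  I: 01 (length 2)
  H: 00 (length 2)
Average code length: 274/117 = 2.3419 bits/symbol


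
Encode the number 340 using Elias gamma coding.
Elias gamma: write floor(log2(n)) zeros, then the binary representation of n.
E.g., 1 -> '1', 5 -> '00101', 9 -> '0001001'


num_bits = floor(log2(340)) + 1 = 9
leading_zeros = num_bits - 1 = 8
binary(340) = 101010100

Elias gamma(340) = '00000000' + '101010100' = 00000000101010100 (17 bits)


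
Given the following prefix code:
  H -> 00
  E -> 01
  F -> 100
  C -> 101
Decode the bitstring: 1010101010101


Decoding step by step:
Bits 101 -> C
Bits 01 -> E
Bits 01 -> E
Bits 01 -> E
Bits 01 -> E
Bits 01 -> E


Decoded message: CEEEEE


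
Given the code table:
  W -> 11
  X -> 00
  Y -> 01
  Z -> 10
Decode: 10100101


Decoding:
10 -> Z
10 -> Z
01 -> Y
01 -> Y


Result: ZZYY


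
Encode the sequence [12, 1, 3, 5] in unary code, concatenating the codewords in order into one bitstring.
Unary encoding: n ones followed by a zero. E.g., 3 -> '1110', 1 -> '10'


Encode each number as n ones followed by a terminating 0:
  12 -> 1111111111110 (13 bits)
  1 -> 10 (2 bits)
  3 -> 1110 (4 bits)
  5 -> 111110 (6 bits)
Total length = 13 + 2 + 4 + 6 = 25 bits.

Unary([12, 1, 3, 5]) = 1111111111110101110111110 (25 bits)


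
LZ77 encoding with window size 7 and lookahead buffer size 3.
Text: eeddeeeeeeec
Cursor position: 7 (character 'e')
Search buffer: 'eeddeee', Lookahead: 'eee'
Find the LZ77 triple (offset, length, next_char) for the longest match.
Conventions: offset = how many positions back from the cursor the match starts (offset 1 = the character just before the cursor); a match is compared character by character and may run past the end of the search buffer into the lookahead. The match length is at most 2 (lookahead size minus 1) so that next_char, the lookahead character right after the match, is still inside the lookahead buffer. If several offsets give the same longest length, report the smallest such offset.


Try each offset into the search buffer:
  offset=1 (pos 6, char 'e'): match length 2
  offset=2 (pos 5, char 'e'): match length 2
  offset=3 (pos 4, char 'e'): match length 2
  offset=4 (pos 3, char 'd'): match length 0
  offset=5 (pos 2, char 'd'): match length 0
  offset=6 (pos 1, char 'e'): match length 1
  offset=7 (pos 0, char 'e'): match length 2
Longest match has length 2, found at offsets 1, 2, 3, 7; take the smallest, offset 1.
next_char = character at position 7 + 2 = 9 -> 'e'

Best match: offset=1, length=2 (matching 'ee' starting at position 6)
LZ77 triple: (1, 2, 'e')


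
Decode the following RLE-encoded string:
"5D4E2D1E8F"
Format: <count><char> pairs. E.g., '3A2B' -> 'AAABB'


Expanding each <count><char> pair:
  5D -> 'DDDDD'
  4E -> 'EEEE'
  2D -> 'DD'
  1E -> 'E'
  8F -> 'FFFFFFFF'

Decoded = DDDDDEEEEDDEFFFFFFFF


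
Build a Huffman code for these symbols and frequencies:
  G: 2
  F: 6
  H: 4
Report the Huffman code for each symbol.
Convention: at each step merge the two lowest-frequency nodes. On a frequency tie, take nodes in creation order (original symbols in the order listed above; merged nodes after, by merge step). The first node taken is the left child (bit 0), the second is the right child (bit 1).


Huffman tree construction:
Step 1: Merge G(2) + H(4) = 6
Step 2: Merge F(6) + (G+H)(6) = 12
Read each symbol's code off the tree from the root (left child = 0, right child = 1).

Codes:
  G: 10 (length 2)
  F: 0 (length 1)
  H: 11 (length 2)
Average code length: 18/12 = 1.5000 bits/symbol


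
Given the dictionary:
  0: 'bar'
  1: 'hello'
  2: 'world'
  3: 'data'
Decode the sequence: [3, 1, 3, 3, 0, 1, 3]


Look up each index in the dictionary:
  3 -> 'data'
  1 -> 'hello'
  3 -> 'data'
  3 -> 'data'
  0 -> 'bar'
  1 -> 'hello'
  3 -> 'data'

Decoded: "data hello data data bar hello data"


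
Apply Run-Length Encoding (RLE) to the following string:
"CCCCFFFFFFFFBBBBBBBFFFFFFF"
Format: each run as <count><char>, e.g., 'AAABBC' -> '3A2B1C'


Scanning runs left to right:
  i=0: run of 'C' x 4 -> '4C'
  i=4: run of 'F' x 8 -> '8F'
  i=12: run of 'B' x 7 -> '7B'
  i=19: run of 'F' x 7 -> '7F'

RLE = 4C8F7B7F


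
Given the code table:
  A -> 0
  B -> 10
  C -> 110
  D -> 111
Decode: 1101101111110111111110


Decoding:
110 -> C
110 -> C
111 -> D
111 -> D
0 -> A
111 -> D
111 -> D
110 -> C


Result: CCDDADDC


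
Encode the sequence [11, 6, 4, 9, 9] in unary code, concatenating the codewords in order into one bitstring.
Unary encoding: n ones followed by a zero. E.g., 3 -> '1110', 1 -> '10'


Encode each number as n ones followed by a terminating 0:
  11 -> 111111111110 (12 bits)
  6 -> 1111110 (7 bits)
  4 -> 11110 (5 bits)
  9 -> 1111111110 (10 bits)
  9 -> 1111111110 (10 bits)
Total length = 12 + 7 + 5 + 10 + 10 = 44 bits.

Unary([11, 6, 4, 9, 9]) = 11111111111011111101111011111111101111111110 (44 bits)


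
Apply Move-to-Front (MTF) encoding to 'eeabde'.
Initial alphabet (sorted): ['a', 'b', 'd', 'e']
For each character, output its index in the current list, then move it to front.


MTF encoding:
'e': index 3 in ['a', 'b', 'd', 'e'] -> ['e', 'a', 'b', 'd']
'e': index 0 in ['e', 'a', 'b', 'd'] -> ['e', 'a', 'b', 'd']
'a': index 1 in ['e', 'a', 'b', 'd'] -> ['a', 'e', 'b', 'd']
'b': index 2 in ['a', 'e', 'b', 'd'] -> ['b', 'a', 'e', 'd']
'd': index 3 in ['b', 'a', 'e', 'd'] -> ['d', 'b', 'a', 'e']
'e': index 3 in ['d', 'b', 'a', 'e'] -> ['e', 'd', 'b', 'a']


Output: [3, 0, 1, 2, 3, 3]


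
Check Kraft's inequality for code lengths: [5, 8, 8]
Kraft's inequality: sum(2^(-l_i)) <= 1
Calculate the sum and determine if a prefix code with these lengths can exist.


Sum = 2^(-5) + 2^(-8) + 2^(-8)
    = 0.03125 + 0.00390625 + 0.00390625
    = 10/256 = 0.0390625
Since 0.0390625 <= 1, Kraft's inequality IS satisfied.
A prefix code with these lengths CAN exist.

Kraft sum = 0.0390625. Satisfied.


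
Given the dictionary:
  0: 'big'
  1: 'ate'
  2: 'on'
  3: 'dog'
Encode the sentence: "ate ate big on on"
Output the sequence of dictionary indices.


Look up each word in the dictionary:
  'ate' -> 1
  'ate' -> 1
  'big' -> 0
  'on' -> 2
  'on' -> 2

Encoded: [1, 1, 0, 2, 2]


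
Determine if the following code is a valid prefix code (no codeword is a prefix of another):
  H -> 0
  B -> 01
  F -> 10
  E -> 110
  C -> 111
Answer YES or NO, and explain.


Checking each pair (does one codeword prefix another?):
  H='0' vs B='01': prefix -- VIOLATION

NO -- this is NOT a valid prefix code. H (0) is a prefix of B (01).


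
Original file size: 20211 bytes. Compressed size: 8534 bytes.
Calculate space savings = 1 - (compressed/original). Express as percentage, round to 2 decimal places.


ratio = compressed/original = 8534/20211 = 0.422245
savings = 1 - ratio = 1 - 0.422245 = 0.577755
as a percentage: 0.577755 * 100 = 57.78%

Space savings = 1 - 8534/20211 = 57.78%


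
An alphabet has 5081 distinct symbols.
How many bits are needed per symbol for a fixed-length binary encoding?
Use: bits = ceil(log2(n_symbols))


log2(5081) = 12.3109
Bracket: 2^12 = 4096 < 5081 <= 2^13 = 8192
So ceil(log2(5081)) = 13

bits = ceil(log2(5081)) = ceil(12.3109) = 13 bits


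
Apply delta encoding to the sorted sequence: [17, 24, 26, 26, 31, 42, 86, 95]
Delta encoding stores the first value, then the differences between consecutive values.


First value: 17
Deltas:
  24 - 17 = 7
  26 - 24 = 2
  26 - 26 = 0
  31 - 26 = 5
  42 - 31 = 11
  86 - 42 = 44
  95 - 86 = 9


Delta encoded: [17, 7, 2, 0, 5, 11, 44, 9]


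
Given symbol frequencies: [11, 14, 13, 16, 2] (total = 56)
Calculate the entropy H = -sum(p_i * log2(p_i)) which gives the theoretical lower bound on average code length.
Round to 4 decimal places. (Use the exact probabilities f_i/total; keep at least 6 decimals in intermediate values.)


Per-symbol terms -p_i * log2(p_i) with p_i = f_i/56:
  p = 11/56 = 0.196429: log2(p) = -2.347923, -p*log2(p) = 0.461199
  p = 14/56 = 0.250000: log2(p) = -2.000000, -p*log2(p) = 0.500000
  p = 13/56 = 0.232143: log2(p) = -2.106915, -p*log2(p) = 0.489105
  p = 16/56 = 0.285714: log2(p) = -1.807355, -p*log2(p) = 0.516387
  p = 2/56 = 0.035714: log2(p) = -4.807355, -p*log2(p) = 0.171691
H = 0.461199 + 0.500000 + 0.489105 + 0.516387 + 0.171691 = 2.138382

H = 2.1384 bits/symbol


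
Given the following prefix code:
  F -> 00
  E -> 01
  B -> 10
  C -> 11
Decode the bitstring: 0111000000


Decoding step by step:
Bits 01 -> E
Bits 11 -> C
Bits 00 -> F
Bits 00 -> F
Bits 00 -> F


Decoded message: ECFFF


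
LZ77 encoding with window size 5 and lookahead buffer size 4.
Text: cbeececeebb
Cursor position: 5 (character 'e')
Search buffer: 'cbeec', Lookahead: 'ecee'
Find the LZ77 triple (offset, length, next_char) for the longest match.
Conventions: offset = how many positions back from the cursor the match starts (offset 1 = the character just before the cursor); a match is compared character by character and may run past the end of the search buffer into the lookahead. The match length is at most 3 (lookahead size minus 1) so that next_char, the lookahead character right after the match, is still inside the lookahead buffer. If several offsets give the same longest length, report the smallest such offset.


Try each offset into the search buffer:
  offset=1 (pos 4, char 'c'): match length 0
  offset=2 (pos 3, char 'e'): match length 3
  offset=3 (pos 2, char 'e'): match length 1
  offset=4 (pos 1, char 'b'): match length 0
  offset=5 (pos 0, char 'c'): match length 0
Longest match has length 3 at offset 2.
next_char = character at position 5 + 3 = 8 -> 'e'

Best match: offset=2, length=3 (matching 'ece' starting at position 3)
LZ77 triple: (2, 3, 'e')


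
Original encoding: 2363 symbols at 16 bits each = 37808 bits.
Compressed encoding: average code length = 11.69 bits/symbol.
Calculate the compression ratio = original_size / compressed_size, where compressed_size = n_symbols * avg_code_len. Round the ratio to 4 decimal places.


original_size = n_symbols * orig_bits = 2363 * 16 = 37808 bits
compressed_size = n_symbols * avg_code_len = 2363 * 11.69 = 27623.47 bits
ratio = original_size / compressed_size = 37808 / 27623.47 = 1.3687

Compression ratio = 1.3687


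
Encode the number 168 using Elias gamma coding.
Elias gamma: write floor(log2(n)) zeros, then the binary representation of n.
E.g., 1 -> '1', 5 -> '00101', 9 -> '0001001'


num_bits = floor(log2(168)) + 1 = 8
leading_zeros = num_bits - 1 = 7
binary(168) = 10101000

Elias gamma(168) = '0000000' + '10101000' = 000000010101000 (15 bits)


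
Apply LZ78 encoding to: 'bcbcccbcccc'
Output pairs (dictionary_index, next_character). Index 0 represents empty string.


LZ78 encoding steps:
Dictionary: {0: ''}
Step 1: w='' (idx 0), next='b' -> output (0, 'b'), add 'b' as idx 1
Step 2: w='' (idx 0), next='c' -> output (0, 'c'), add 'c' as idx 2
Step 3: w='b' (idx 1), next='c' -> output (1, 'c'), add 'bc' as idx 3
Step 4: w='c' (idx 2), next='c' -> output (2, 'c'), add 'cc' as idx 4
Step 5: w='bc' (idx 3), next='c' -> output (3, 'c'), add 'bcc' as idx 5
Step 6: w='cc' (idx 4), end of input -> output (4, '')


Encoded: [(0, 'b'), (0, 'c'), (1, 'c'), (2, 'c'), (3, 'c'), (4, '')]


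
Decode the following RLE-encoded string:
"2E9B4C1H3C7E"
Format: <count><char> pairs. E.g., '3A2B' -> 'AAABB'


Expanding each <count><char> pair:
  2E -> 'EE'
  9B -> 'BBBBBBBBB'
  4C -> 'CCCC'
  1H -> 'H'
  3C -> 'CCC'
  7E -> 'EEEEEEE'

Decoded = EEBBBBBBBBBCCCCHCCCEEEEEEE


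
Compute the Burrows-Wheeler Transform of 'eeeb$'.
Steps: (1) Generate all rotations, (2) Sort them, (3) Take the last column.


Rotations (sorted):
  0: $eeeb -> last char: b
  1: b$eee -> last char: e
  2: eb$ee -> last char: e
  3: eeb$e -> last char: e
  4: eeeb$ -> last char: $


BWT = beee$


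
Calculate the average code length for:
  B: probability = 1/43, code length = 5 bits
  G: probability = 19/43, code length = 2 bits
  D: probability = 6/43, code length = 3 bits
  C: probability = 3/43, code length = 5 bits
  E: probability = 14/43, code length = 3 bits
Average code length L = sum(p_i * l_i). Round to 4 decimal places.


Weighted contributions p_i * l_i:
  B: (1/43) * 5 = 5/43
  G: (19/43) * 2 = 38/43
  D: (6/43) * 3 = 18/43
  C: (3/43) * 5 = 15/43
  E: (14/43) * 3 = 42/43
Sum = (5 + 38 + 18 + 15 + 42)/43 = 118/43

L = 118/43 = 2.7442 bits/symbol


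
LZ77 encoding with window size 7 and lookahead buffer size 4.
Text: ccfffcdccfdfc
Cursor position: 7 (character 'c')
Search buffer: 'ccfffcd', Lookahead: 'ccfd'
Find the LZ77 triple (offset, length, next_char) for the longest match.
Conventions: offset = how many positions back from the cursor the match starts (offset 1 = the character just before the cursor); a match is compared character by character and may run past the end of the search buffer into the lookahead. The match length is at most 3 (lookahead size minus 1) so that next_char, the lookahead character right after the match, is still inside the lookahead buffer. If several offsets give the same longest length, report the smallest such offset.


Try each offset into the search buffer:
  offset=1 (pos 6, char 'd'): match length 0
  offset=2 (pos 5, char 'c'): match length 1
  offset=3 (pos 4, char 'f'): match length 0
  offset=4 (pos 3, char 'f'): match length 0
  offset=5 (pos 2, char 'f'): match length 0
  offset=6 (pos 1, char 'c'): match length 1
  offset=7 (pos 0, char 'c'): match length 3
Longest match has length 3 at offset 7.
next_char = character at position 7 + 3 = 10 -> 'd'

Best match: offset=7, length=3 (matching 'ccf' starting at position 0)
LZ77 triple: (7, 3, 'd')


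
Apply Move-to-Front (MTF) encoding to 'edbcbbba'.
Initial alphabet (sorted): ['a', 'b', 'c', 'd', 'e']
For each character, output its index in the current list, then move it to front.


MTF encoding:
'e': index 4 in ['a', 'b', 'c', 'd', 'e'] -> ['e', 'a', 'b', 'c', 'd']
'd': index 4 in ['e', 'a', 'b', 'c', 'd'] -> ['d', 'e', 'a', 'b', 'c']
'b': index 3 in ['d', 'e', 'a', 'b', 'c'] -> ['b', 'd', 'e', 'a', 'c']
'c': index 4 in ['b', 'd', 'e', 'a', 'c'] -> ['c', 'b', 'd', 'e', 'a']
'b': index 1 in ['c', 'b', 'd', 'e', 'a'] -> ['b', 'c', 'd', 'e', 'a']
'b': index 0 in ['b', 'c', 'd', 'e', 'a'] -> ['b', 'c', 'd', 'e', 'a']
'b': index 0 in ['b', 'c', 'd', 'e', 'a'] -> ['b', 'c', 'd', 'e', 'a']
'a': index 4 in ['b', 'c', 'd', 'e', 'a'] -> ['a', 'b', 'c', 'd', 'e']


Output: [4, 4, 3, 4, 1, 0, 0, 4]


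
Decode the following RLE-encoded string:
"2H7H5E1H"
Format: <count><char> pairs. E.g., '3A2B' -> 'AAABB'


Expanding each <count><char> pair:
  2H -> 'HH'
  7H -> 'HHHHHHH'
  5E -> 'EEEEE'
  1H -> 'H'

Decoded = HHHHHHHHHEEEEEH


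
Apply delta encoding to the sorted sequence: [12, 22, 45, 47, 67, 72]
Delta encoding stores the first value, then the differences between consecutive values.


First value: 12
Deltas:
  22 - 12 = 10
  45 - 22 = 23
  47 - 45 = 2
  67 - 47 = 20
  72 - 67 = 5


Delta encoded: [12, 10, 23, 2, 20, 5]


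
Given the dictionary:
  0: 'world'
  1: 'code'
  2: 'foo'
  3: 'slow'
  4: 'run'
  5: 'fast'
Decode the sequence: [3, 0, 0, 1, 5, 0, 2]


Look up each index in the dictionary:
  3 -> 'slow'
  0 -> 'world'
  0 -> 'world'
  1 -> 'code'
  5 -> 'fast'
  0 -> 'world'
  2 -> 'foo'

Decoded: "slow world world code fast world foo"


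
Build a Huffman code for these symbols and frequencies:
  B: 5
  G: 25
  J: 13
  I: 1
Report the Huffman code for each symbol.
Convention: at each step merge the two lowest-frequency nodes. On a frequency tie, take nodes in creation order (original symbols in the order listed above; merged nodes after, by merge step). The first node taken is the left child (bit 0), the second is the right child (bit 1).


Huffman tree construction:
Step 1: Merge I(1) + B(5) = 6
Step 2: Merge (I+B)(6) + J(13) = 19
Step 3: Merge ((I+B)+J)(19) + G(25) = 44
Read each symbol's code off the tree from the root (left child = 0, right child = 1).

Codes:
  B: 001 (length 3)
  G: 1 (length 1)
  J: 01 (length 2)
  I: 000 (length 3)
Average code length: 69/44 = 1.5682 bits/symbol


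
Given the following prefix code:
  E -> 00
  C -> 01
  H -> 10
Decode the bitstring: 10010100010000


Decoding step by step:
Bits 10 -> H
Bits 01 -> C
Bits 01 -> C
Bits 00 -> E
Bits 01 -> C
Bits 00 -> E
Bits 00 -> E


Decoded message: HCCECEE


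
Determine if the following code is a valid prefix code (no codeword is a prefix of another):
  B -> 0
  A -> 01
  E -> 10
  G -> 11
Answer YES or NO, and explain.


Checking each pair (does one codeword prefix another?):
  B='0' vs A='01': prefix -- VIOLATION

NO -- this is NOT a valid prefix code. B (0) is a prefix of A (01).


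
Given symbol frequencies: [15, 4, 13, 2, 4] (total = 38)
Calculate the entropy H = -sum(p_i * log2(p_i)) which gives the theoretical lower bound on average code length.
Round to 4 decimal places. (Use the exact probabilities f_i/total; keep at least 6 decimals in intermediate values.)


Per-symbol terms -p_i * log2(p_i) with p_i = f_i/38:
  p = 15/38 = 0.394737: log2(p) = -1.341037, -p*log2(p) = 0.529357
  p = 4/38 = 0.105263: log2(p) = -3.247928, -p*log2(p) = 0.341887
  p = 13/38 = 0.342105: log2(p) = -1.547488, -p*log2(p) = 0.529404
  p = 2/38 = 0.052632: log2(p) = -4.247928, -p*log2(p) = 0.223575
  p = 4/38 = 0.105263: log2(p) = -3.247928, -p*log2(p) = 0.341887
H = 0.529357 + 0.341887 + 0.529404 + 0.223575 + 0.341887 = 1.966110

H = 1.9661 bits/symbol


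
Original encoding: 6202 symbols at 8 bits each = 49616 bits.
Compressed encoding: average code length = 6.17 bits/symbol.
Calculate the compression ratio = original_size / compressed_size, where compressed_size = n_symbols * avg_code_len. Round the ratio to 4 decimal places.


original_size = n_symbols * orig_bits = 6202 * 8 = 49616 bits
compressed_size = n_symbols * avg_code_len = 6202 * 6.17 = 38266.34 bits
ratio = original_size / compressed_size = 49616 / 38266.34 = 1.2966

Compression ratio = 1.2966


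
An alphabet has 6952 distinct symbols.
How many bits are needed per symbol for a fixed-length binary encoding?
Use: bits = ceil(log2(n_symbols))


log2(6952) = 12.7632
Bracket: 2^12 = 4096 < 6952 <= 2^13 = 8192
So ceil(log2(6952)) = 13

bits = ceil(log2(6952)) = ceil(12.7632) = 13 bits


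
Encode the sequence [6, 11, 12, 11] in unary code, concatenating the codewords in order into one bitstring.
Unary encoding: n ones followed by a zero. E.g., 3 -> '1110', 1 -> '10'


Encode each number as n ones followed by a terminating 0:
  6 -> 1111110 (7 bits)
  11 -> 111111111110 (12 bits)
  12 -> 1111111111110 (13 bits)
  11 -> 111111111110 (12 bits)
Total length = 7 + 12 + 13 + 12 = 44 bits.

Unary([6, 11, 12, 11]) = 11111101111111111101111111111110111111111110 (44 bits)


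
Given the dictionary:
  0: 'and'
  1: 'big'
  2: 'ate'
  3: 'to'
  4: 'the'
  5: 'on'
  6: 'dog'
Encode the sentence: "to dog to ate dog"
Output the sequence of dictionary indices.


Look up each word in the dictionary:
  'to' -> 3
  'dog' -> 6
  'to' -> 3
  'ate' -> 2
  'dog' -> 6

Encoded: [3, 6, 3, 2, 6]


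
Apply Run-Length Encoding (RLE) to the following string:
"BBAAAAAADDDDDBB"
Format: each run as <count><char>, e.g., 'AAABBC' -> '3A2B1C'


Scanning runs left to right:
  i=0: run of 'B' x 2 -> '2B'
  i=2: run of 'A' x 6 -> '6A'
  i=8: run of 'D' x 5 -> '5D'
  i=13: run of 'B' x 2 -> '2B'

RLE = 2B6A5D2B


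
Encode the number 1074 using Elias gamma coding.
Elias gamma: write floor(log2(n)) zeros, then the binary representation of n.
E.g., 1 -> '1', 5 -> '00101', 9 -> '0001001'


num_bits = floor(log2(1074)) + 1 = 11
leading_zeros = num_bits - 1 = 10
binary(1074) = 10000110010

Elias gamma(1074) = '0000000000' + '10000110010' = 000000000010000110010 (21 bits)


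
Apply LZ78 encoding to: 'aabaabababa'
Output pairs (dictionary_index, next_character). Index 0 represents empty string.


LZ78 encoding steps:
Dictionary: {0: ''}
Step 1: w='' (idx 0), next='a' -> output (0, 'a'), add 'a' as idx 1
Step 2: w='a' (idx 1), next='b' -> output (1, 'b'), add 'ab' as idx 2
Step 3: w='a' (idx 1), next='a' -> output (1, 'a'), add 'aa' as idx 3
Step 4: w='' (idx 0), next='b' -> output (0, 'b'), add 'b' as idx 4
Step 5: w='ab' (idx 2), next='a' -> output (2, 'a'), add 'aba' as idx 5
Step 6: w='b' (idx 4), next='a' -> output (4, 'a'), add 'ba' as idx 6


Encoded: [(0, 'a'), (1, 'b'), (1, 'a'), (0, 'b'), (2, 'a'), (4, 'a')]


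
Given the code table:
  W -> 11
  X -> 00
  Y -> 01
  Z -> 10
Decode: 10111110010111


Decoding:
10 -> Z
11 -> W
11 -> W
10 -> Z
01 -> Y
01 -> Y
11 -> W


Result: ZWWZYYW


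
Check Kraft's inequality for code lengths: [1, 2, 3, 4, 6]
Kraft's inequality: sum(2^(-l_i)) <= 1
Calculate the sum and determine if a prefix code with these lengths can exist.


Sum = 2^(-1) + 2^(-2) + 2^(-3) + 2^(-4) + 2^(-6)
    = 0.5 + 0.25 + 0.125 + 0.0625 + 0.015625
    = 61/64 = 0.953125
Since 0.953125 <= 1, Kraft's inequality IS satisfied.
A prefix code with these lengths CAN exist.

Kraft sum = 0.953125. Satisfied.


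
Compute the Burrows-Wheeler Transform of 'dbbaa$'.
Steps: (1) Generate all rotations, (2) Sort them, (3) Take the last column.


Rotations (sorted):
  0: $dbbaa -> last char: a
  1: a$dbba -> last char: a
  2: aa$dbb -> last char: b
  3: baa$db -> last char: b
  4: bbaa$d -> last char: d
  5: dbbaa$ -> last char: $


BWT = aabbd$


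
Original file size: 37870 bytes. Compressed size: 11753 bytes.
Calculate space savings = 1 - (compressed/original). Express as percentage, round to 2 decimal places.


ratio = compressed/original = 11753/37870 = 0.310351
savings = 1 - ratio = 1 - 0.310351 = 0.689649
as a percentage: 0.689649 * 100 = 68.96%

Space savings = 1 - 11753/37870 = 68.96%


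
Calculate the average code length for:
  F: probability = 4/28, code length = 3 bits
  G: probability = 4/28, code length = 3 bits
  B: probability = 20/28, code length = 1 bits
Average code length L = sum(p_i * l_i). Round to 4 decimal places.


Weighted contributions p_i * l_i:
  F: (4/28) * 3 = 12/28
  G: (4/28) * 3 = 12/28
  B: (20/28) * 1 = 20/28
Sum = (12 + 12 + 20)/28 = 44/28

L = 44/28 = 1.5714 bits/symbol


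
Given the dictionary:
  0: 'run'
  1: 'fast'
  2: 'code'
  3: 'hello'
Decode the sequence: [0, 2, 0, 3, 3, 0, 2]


Look up each index in the dictionary:
  0 -> 'run'
  2 -> 'code'
  0 -> 'run'
  3 -> 'hello'
  3 -> 'hello'
  0 -> 'run'
  2 -> 'code'

Decoded: "run code run hello hello run code"


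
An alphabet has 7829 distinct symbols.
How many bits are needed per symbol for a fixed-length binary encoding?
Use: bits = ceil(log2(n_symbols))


log2(7829) = 12.9346
Bracket: 2^12 = 4096 < 7829 <= 2^13 = 8192
So ceil(log2(7829)) = 13

bits = ceil(log2(7829)) = ceil(12.9346) = 13 bits


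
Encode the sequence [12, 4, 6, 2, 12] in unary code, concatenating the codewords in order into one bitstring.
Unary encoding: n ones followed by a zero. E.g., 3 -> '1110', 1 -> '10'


Encode each number as n ones followed by a terminating 0:
  12 -> 1111111111110 (13 bits)
  4 -> 11110 (5 bits)
  6 -> 1111110 (7 bits)
  2 -> 110 (3 bits)
  12 -> 1111111111110 (13 bits)
Total length = 13 + 5 + 7 + 3 + 13 = 41 bits.

Unary([12, 4, 6, 2, 12]) = 11111111111101111011111101101111111111110 (41 bits)


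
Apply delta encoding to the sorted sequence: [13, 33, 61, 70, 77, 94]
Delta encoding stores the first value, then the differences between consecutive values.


First value: 13
Deltas:
  33 - 13 = 20
  61 - 33 = 28
  70 - 61 = 9
  77 - 70 = 7
  94 - 77 = 17


Delta encoded: [13, 20, 28, 9, 7, 17]


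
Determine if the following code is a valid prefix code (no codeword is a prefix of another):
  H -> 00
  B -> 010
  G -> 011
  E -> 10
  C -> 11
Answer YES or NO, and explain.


Checking each pair (does one codeword prefix another?):
  H='00' vs B='010': no prefix
  H='00' vs G='011': no prefix
  H='00' vs E='10': no prefix
  H='00' vs C='11': no prefix
  B='010' vs H='00': no prefix
  B='010' vs G='011': no prefix
  B='010' vs E='10': no prefix
  B='010' vs C='11': no prefix
  G='011' vs H='00': no prefix
  G='011' vs B='010': no prefix
  G='011' vs E='10': no prefix
  G='011' vs C='11': no prefix
  E='10' vs H='00': no prefix
  E='10' vs B='010': no prefix
  E='10' vs G='011': no prefix
  E='10' vs C='11': no prefix
  C='11' vs H='00': no prefix
  C='11' vs B='010': no prefix
  C='11' vs G='011': no prefix
  C='11' vs E='10': no prefix
No violation found over all pairs.

YES -- this is a valid prefix code. No codeword is a prefix of any other codeword.


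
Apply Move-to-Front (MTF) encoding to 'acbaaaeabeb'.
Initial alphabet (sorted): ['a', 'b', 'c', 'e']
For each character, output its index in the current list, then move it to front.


MTF encoding:
'a': index 0 in ['a', 'b', 'c', 'e'] -> ['a', 'b', 'c', 'e']
'c': index 2 in ['a', 'b', 'c', 'e'] -> ['c', 'a', 'b', 'e']
'b': index 2 in ['c', 'a', 'b', 'e'] -> ['b', 'c', 'a', 'e']
'a': index 2 in ['b', 'c', 'a', 'e'] -> ['a', 'b', 'c', 'e']
'a': index 0 in ['a', 'b', 'c', 'e'] -> ['a', 'b', 'c', 'e']
'a': index 0 in ['a', 'b', 'c', 'e'] -> ['a', 'b', 'c', 'e']
'e': index 3 in ['a', 'b', 'c', 'e'] -> ['e', 'a', 'b', 'c']
'a': index 1 in ['e', 'a', 'b', 'c'] -> ['a', 'e', 'b', 'c']
'b': index 2 in ['a', 'e', 'b', 'c'] -> ['b', 'a', 'e', 'c']
'e': index 2 in ['b', 'a', 'e', 'c'] -> ['e', 'b', 'a', 'c']
'b': index 1 in ['e', 'b', 'a', 'c'] -> ['b', 'e', 'a', 'c']


Output: [0, 2, 2, 2, 0, 0, 3, 1, 2, 2, 1]


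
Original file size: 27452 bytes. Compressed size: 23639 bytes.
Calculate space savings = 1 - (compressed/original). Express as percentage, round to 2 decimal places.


ratio = compressed/original = 23639/27452 = 0.861103
savings = 1 - ratio = 1 - 0.861103 = 0.138897
as a percentage: 0.138897 * 100 = 13.89%

Space savings = 1 - 23639/27452 = 13.89%


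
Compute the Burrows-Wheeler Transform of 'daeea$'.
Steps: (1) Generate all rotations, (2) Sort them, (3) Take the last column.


Rotations (sorted):
  0: $daeea -> last char: a
  1: a$daee -> last char: e
  2: aeea$d -> last char: d
  3: daeea$ -> last char: $
  4: ea$dae -> last char: e
  5: eea$da -> last char: a


BWT = aed$ea


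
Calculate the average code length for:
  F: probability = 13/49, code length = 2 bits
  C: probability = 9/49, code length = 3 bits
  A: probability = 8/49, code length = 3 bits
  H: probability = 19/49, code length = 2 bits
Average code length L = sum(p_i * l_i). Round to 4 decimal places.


Weighted contributions p_i * l_i:
  F: (13/49) * 2 = 26/49
  C: (9/49) * 3 = 27/49
  A: (8/49) * 3 = 24/49
  H: (19/49) * 2 = 38/49
Sum = (26 + 27 + 24 + 38)/49 = 115/49

L = 115/49 = 2.3469 bits/symbol


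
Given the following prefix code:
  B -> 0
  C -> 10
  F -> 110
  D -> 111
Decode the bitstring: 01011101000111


Decoding step by step:
Bits 0 -> B
Bits 10 -> C
Bits 111 -> D
Bits 0 -> B
Bits 10 -> C
Bits 0 -> B
Bits 0 -> B
Bits 111 -> D


Decoded message: BCDBCBBD


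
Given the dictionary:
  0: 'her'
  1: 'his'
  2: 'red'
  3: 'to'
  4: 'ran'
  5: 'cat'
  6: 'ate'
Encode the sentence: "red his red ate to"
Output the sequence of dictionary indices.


Look up each word in the dictionary:
  'red' -> 2
  'his' -> 1
  'red' -> 2
  'ate' -> 6
  'to' -> 3

Encoded: [2, 1, 2, 6, 3]


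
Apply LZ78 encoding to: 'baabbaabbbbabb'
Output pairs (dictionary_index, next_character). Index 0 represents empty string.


LZ78 encoding steps:
Dictionary: {0: ''}
Step 1: w='' (idx 0), next='b' -> output (0, 'b'), add 'b' as idx 1
Step 2: w='' (idx 0), next='a' -> output (0, 'a'), add 'a' as idx 2
Step 3: w='a' (idx 2), next='b' -> output (2, 'b'), add 'ab' as idx 3
Step 4: w='b' (idx 1), next='a' -> output (1, 'a'), add 'ba' as idx 4
Step 5: w='ab' (idx 3), next='b' -> output (3, 'b'), add 'abb' as idx 5
Step 6: w='b' (idx 1), next='b' -> output (1, 'b'), add 'bb' as idx 6
Step 7: w='abb' (idx 5), end of input -> output (5, '')


Encoded: [(0, 'b'), (0, 'a'), (2, 'b'), (1, 'a'), (3, 'b'), (1, 'b'), (5, '')]


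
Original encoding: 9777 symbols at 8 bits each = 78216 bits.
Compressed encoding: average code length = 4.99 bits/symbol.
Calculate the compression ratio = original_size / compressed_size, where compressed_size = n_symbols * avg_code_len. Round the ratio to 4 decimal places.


original_size = n_symbols * orig_bits = 9777 * 8 = 78216 bits
compressed_size = n_symbols * avg_code_len = 9777 * 4.99 = 48787.23 bits
ratio = original_size / compressed_size = 78216 / 48787.23 = 1.6032

Compression ratio = 1.6032


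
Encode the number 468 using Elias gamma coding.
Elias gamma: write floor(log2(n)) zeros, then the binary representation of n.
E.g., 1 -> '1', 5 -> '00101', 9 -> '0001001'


num_bits = floor(log2(468)) + 1 = 9
leading_zeros = num_bits - 1 = 8
binary(468) = 111010100

Elias gamma(468) = '00000000' + '111010100' = 00000000111010100 (17 bits)


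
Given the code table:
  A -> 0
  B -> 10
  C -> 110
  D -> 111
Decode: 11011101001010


Decoding:
110 -> C
111 -> D
0 -> A
10 -> B
0 -> A
10 -> B
10 -> B


Result: CDABABB


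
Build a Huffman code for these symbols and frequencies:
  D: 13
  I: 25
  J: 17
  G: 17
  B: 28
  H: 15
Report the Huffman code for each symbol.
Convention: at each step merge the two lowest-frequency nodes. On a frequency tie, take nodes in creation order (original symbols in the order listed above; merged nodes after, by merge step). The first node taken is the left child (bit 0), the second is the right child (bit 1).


Huffman tree construction:
Step 1: Merge D(13) + H(15) = 28
Step 2: Merge J(17) + G(17) = 34
Step 3: Merge I(25) + B(28) = 53
Step 4: Merge (D+H)(28) + (J+G)(34) = 62
Step 5: Merge (I+B)(53) + ((D+H)+(J+G))(62) = 115
Read each symbol's code off the tree from the root (left child = 0, right child = 1).

Codes:
  D: 100 (length 3)
  I: 00 (length 2)
  J: 110 (length 3)
  G: 111 (length 3)
  B: 01 (length 2)
  H: 101 (length 3)
Average code length: 292/115 = 2.5391 bits/symbol


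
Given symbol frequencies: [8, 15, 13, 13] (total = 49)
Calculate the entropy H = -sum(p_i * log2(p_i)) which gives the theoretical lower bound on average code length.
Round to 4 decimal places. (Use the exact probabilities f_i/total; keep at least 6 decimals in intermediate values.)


Per-symbol terms -p_i * log2(p_i) with p_i = f_i/49:
  p = 8/49 = 0.163265: log2(p) = -2.614710, -p*log2(p) = 0.426891
  p = 15/49 = 0.306122: log2(p) = -1.707819, -p*log2(p) = 0.522802
  p = 13/49 = 0.265306: log2(p) = -1.914270, -p*log2(p) = 0.507868
  p = 13/49 = 0.265306: log2(p) = -1.914270, -p*log2(p) = 0.507868
H = 0.426891 + 0.522802 + 0.507868 + 0.507868 = 1.965429

H = 1.9654 bits/symbol


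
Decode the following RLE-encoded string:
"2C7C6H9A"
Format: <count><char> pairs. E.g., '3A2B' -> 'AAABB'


Expanding each <count><char> pair:
  2C -> 'CC'
  7C -> 'CCCCCCC'
  6H -> 'HHHHHH'
  9A -> 'AAAAAAAAA'

Decoded = CCCCCCCCCHHHHHHAAAAAAAAA


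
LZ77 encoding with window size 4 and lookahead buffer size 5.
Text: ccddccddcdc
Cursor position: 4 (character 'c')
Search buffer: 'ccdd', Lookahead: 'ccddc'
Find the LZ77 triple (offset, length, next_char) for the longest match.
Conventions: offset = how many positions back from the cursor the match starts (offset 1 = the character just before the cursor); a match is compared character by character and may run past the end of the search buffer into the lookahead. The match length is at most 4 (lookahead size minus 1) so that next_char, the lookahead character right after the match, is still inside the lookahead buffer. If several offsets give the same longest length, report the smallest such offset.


Try each offset into the search buffer:
  offset=1 (pos 3, char 'd'): match length 0
  offset=2 (pos 2, char 'd'): match length 0
  offset=3 (pos 1, char 'c'): match length 1
  offset=4 (pos 0, char 'c'): match length 4
Longest match has length 4 at offset 4.
next_char = character at position 4 + 4 = 8 -> 'c'

Best match: offset=4, length=4 (matching 'ccdd' starting at position 0)
LZ77 triple: (4, 4, 'c')


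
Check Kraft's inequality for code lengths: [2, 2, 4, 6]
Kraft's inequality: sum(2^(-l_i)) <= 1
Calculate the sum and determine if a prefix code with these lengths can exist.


Sum = 2^(-2) + 2^(-2) + 2^(-4) + 2^(-6)
    = 0.25 + 0.25 + 0.0625 + 0.015625
    = 37/64 = 0.578125
Since 0.578125 <= 1, Kraft's inequality IS satisfied.
A prefix code with these lengths CAN exist.

Kraft sum = 0.578125. Satisfied.


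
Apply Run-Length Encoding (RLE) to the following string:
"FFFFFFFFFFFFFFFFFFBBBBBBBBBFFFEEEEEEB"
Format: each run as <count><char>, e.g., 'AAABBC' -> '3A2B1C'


Scanning runs left to right:
  i=0: run of 'F' x 18 -> '18F'
  i=18: run of 'B' x 9 -> '9B'
  i=27: run of 'F' x 3 -> '3F'
  i=30: run of 'E' x 6 -> '6E'
  i=36: run of 'B' x 1 -> '1B'

RLE = 18F9B3F6E1B


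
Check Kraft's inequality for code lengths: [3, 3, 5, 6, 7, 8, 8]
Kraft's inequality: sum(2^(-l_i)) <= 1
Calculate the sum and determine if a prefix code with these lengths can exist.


Sum = 2^(-3) + 2^(-3) + 2^(-5) + 2^(-6) + 2^(-7) + 2^(-8) + 2^(-8)
    = 0.125 + 0.125 + 0.03125 + 0.015625 + 0.0078125 + 0.00390625 + 0.00390625
    = 80/256 = 0.3125
Since 0.3125 <= 1, Kraft's inequality IS satisfied.
A prefix code with these lengths CAN exist.

Kraft sum = 0.3125. Satisfied.
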